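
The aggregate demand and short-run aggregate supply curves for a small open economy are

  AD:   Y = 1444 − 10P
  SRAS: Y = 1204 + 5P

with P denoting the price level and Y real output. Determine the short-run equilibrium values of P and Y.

Set AD = SRAS: 1444 − 10P = 1204 + 5P, so 240 = 15P and P = 16.
Then Y = 1444 − 10·16 = 1284.

P = 16, Y = 1284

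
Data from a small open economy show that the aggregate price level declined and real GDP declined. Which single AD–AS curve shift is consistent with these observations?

AD shifted left

P fell and Y fell. An AD shift moves P and Y in the same direction; an SRAS shift moves them in opposite directions.
Here P and Y moved in the same direction, so the AD curve shifted.
Since Y fell, AD shifted left.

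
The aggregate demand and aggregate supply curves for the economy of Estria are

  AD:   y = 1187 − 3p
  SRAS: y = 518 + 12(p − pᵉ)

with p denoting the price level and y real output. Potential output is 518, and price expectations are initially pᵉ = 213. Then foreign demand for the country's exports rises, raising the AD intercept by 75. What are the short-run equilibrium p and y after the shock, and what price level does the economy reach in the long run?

Short run: p = 220, y = 602. Long run: p = 248.

AD shifts right: new AD is y = 1262 − 3p. With pᵉ = 213, SRAS is y = 12p − 2038.
Short run: 1262 − 3p = 12p − 2038 gives 3300 = 15p, so p = 220 and y = 1262 − 3·220 = 602.
y = 602 is above potential 518; expectations adjust and SRAS shifts left until y = 518.
Long run: on the new AD curve, 518 = 1262 − 3p gives p = 248.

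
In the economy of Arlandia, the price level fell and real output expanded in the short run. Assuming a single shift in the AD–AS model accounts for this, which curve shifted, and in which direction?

P fell and Y rose. An AD shift moves P and Y in the same direction; an SRAS shift moves them in opposite directions.
Here P and Y moved in opposite directions, so the SRAS curve shifted.
Since Y rose, SRAS shifted right.

SRAS shifted right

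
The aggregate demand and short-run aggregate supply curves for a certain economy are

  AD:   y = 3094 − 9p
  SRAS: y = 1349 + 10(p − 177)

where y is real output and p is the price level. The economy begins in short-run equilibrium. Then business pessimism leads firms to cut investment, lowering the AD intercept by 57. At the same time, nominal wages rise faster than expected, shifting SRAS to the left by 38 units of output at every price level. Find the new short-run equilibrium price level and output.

p = 184, y = 1381

After both shocks: AD is y = 3037 − 9p and SRAS is y = 10p − 459.
Setting them equal: 3496 = 19p, so p = 184.
y = 3037 − 9·184 = 1381.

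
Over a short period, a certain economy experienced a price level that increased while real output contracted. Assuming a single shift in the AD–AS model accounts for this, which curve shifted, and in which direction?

SRAS shifted left

P rose and Y fell. An AD shift moves P and Y in the same direction; an SRAS shift moves them in opposite directions.
Here P and Y moved in opposite directions, so the SRAS curve shifted.
Since Y fell, SRAS shifted left.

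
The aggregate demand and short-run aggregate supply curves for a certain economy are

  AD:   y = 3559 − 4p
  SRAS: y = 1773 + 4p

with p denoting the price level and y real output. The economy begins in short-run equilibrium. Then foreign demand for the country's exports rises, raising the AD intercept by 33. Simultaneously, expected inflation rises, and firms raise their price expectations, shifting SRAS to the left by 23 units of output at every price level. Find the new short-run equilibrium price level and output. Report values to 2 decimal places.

After both shocks: AD is y = 3592 − 4p and SRAS is y = 1750 + 4p.
Setting them equal: 1842 = 8p, so p = 230.25.
Substituting into AD, y = 2671.00.

p = 230.25, y = 2671.00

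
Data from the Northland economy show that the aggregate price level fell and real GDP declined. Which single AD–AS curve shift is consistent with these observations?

P fell and Y fell. An AD shift moves P and Y in the same direction; an SRAS shift moves them in opposite directions.
Here P and Y moved in the same direction, so the AD curve shifted.
Since Y fell, AD shifted left.

AD shifted left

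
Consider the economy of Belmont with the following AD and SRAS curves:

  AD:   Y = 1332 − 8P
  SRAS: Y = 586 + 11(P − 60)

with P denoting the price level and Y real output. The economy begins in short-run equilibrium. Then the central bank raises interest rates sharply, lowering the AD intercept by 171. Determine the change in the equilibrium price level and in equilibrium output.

ΔP = -9, ΔY = -99

This is a negative demand shock: AD shifts left.
New AD: Y = 1161 − 8P.
SRAS can be written Y = 11P − 74.
Set AD = SRAS: 1161 − 8P = 11P − 74, so 1235 = 19P and P = 65.
Y = 1161 − 8·65 = 641.
Initially P = 74, Y = 740, so ΔP = -9 and ΔY = -99.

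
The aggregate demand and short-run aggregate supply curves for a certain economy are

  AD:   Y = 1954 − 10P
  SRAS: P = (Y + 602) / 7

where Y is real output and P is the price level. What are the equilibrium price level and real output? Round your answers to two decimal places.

Rearrange SRAS to Y = 7P − 602.
Set AD = SRAS: 1954 − 10P = 7P − 602, so 2556 = 17P and P = 150.35.
Substituting into AD, Y = 1954 − 10P = 450.47.

P = 150.35, Y = 450.47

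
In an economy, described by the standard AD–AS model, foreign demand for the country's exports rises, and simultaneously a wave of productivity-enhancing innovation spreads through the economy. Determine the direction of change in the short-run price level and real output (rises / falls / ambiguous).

Price level: ambiguous; output: rises

The first event is a positive demand shock: AD shifts right, which by itself pushes P up and Y up.
The second is a favourable supply shock: SRAS shifts right, which by itself pushes P down and Y up.
The two shocks push P in opposite directions, so the effect on P is ambiguous. Both shocks push Y up, so Y rises.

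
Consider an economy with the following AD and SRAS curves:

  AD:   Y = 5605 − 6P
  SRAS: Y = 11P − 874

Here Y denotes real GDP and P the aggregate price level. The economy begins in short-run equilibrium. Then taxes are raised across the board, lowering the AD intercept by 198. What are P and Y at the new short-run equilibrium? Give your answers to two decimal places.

This is a negative demand shock: AD shifts left.
New AD: Y = 5407 − 6P.
Set AD = SRAS: 5407 − 6P = 11P − 874, so 6281 = 17P and P = 369.47.
Substituting into AD, Y = 3190.18.

P = 369.47, Y = 3190.18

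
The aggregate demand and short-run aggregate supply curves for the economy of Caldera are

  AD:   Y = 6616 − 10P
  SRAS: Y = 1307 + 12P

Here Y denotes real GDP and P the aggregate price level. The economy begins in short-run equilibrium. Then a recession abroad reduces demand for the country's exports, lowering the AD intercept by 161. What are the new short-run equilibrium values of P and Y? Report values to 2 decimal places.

This is a negative demand shock: AD shifts left.
New AD: Y = 6455 − 10P.
Set AD = SRAS: 6455 − 10P = 1307 + 12P, so 5148 = 22P and P = 234.00.
Substituting into AD, Y = 4115.00.

P = 234.00, Y = 4115.00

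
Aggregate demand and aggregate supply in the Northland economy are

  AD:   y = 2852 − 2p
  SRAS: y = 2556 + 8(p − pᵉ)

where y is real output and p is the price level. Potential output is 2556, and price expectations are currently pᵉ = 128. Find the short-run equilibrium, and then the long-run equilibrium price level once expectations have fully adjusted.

Short run: p = 132, y = 2588. Long run: p = 148.

Short run: with pᵉ = 128, SRAS is y = 1532 + 8p. Setting AD = SRAS gives 1320 = 10p, so p = 132 and y = 2852 − 2·132 = 2588.
Output 2588 is above potential 2556, so over time expected prices rise and SRAS shifts left until y returns to 2556.
Long run: y = 2556 on the AD curve gives 2556 = 2852 − 2p, so p = 148.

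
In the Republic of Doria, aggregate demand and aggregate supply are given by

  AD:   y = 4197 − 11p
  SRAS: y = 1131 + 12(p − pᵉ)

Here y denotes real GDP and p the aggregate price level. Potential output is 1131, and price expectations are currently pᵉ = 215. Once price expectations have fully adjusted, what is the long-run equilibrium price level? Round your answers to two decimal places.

Long-run p = 278.73

Short run: with pᵉ = 215, SRAS is y = 12p − 1449. Setting AD = SRAS gives 5646 = 23p, so p = 245.48 and y = 4197 − 11p = 1496.74.
Output 1496.74 is above potential 1131, so over time expected prices rise and SRAS shifts left until y returns to 1131.
Long run: y = 1131 on the AD curve gives 1131 = 4197 − 11p, so p = 278.73.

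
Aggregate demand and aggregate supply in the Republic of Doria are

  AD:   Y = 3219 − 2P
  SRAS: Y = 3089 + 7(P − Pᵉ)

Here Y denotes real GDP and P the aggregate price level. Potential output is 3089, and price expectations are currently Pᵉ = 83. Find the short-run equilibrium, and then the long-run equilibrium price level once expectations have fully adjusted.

Short run: P = 79, Y = 3061. Long run: P = 65.

Short run: with Pᵉ = 83, SRAS is Y = 2508 + 7P. Setting AD = SRAS gives 711 = 9P, so P = 79 and Y = 3219 − 2·79 = 3061.
Output 3061 is below potential 3089, so over time expected prices fall and SRAS shifts right until Y returns to 3089.
Long run: Y = 3089 on the AD curve gives 3089 = 3219 − 2P, so P = 65.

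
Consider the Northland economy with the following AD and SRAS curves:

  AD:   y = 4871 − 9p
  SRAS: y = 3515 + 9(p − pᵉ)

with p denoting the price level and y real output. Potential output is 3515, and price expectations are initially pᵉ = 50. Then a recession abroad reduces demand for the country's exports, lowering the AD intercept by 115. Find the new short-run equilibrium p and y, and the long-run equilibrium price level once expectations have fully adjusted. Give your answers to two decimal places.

Short run: p = 93.94, y = 3910.50. Long run: p = 137.89.

AD shifts left: new AD is y = 4756 − 9p. With pᵉ = 50, SRAS is y = 3065 + 9p.
Short run: 4756 − 9p = 3065 + 9p gives 1691 = 18p, so p = 93.94 and y = 4756 − 9p = 3910.50.
y = 3910.50 is above potential 3515; expectations adjust and SRAS shifts left until y = 3515.
Long run: on the new AD curve, 3515 = 4756 − 9p gives p = 137.89.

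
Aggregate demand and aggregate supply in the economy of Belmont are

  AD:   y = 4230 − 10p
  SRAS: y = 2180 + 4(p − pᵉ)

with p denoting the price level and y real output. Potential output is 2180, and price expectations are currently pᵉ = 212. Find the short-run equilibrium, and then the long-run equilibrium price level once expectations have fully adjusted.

Short run: p = 207, y = 2160. Long run: p = 205.

Short run: with pᵉ = 212, SRAS is y = 1332 + 4p. Setting AD = SRAS gives 2898 = 14p, so p = 207 and y = 4230 − 10·207 = 2160.
Output 2160 is below potential 2180, so over time expected prices fall and SRAS shifts right until y returns to 2180.
Long run: y = 2180 on the AD curve gives 2180 = 4230 − 10p, so p = 205.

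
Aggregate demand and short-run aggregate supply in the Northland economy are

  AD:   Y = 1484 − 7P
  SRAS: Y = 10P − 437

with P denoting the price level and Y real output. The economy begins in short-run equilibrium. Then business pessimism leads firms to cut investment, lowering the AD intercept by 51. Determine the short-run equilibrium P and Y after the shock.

P = 110, Y = 663

This is a negative demand shock: AD shifts left.
New AD: Y = 1433 − 7P.
Set AD = SRAS: 1433 − 7P = 10P − 437, so 1870 = 17P and P = 110.
Y = 1433 − 7·110 = 663.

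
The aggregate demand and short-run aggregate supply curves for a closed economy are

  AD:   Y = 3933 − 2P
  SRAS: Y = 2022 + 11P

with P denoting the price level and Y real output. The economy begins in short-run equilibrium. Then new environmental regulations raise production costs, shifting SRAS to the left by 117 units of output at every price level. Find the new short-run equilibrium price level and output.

P = 156, Y = 3621

This is a negative supply shock: SRAS shifts left.
New SRAS: Y = 1905 + 11P.
Set AD = SRAS: 3933 − 2P = 1905 + 11P, so 2028 = 13P and P = 156.
Y = 3933 − 2·156 = 3621.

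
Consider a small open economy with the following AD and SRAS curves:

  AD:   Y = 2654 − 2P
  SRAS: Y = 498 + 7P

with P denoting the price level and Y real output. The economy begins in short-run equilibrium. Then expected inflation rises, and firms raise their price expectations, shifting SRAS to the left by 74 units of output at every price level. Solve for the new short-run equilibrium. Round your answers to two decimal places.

This is a negative supply shock: SRAS shifts left.
New SRAS: Y = 424 + 7P.
Set AD = SRAS: 2654 − 2P = 424 + 7P, so 2230 = 9P and P = 247.78.
Substituting into AD, Y = 2158.44.

P = 247.78, Y = 2158.44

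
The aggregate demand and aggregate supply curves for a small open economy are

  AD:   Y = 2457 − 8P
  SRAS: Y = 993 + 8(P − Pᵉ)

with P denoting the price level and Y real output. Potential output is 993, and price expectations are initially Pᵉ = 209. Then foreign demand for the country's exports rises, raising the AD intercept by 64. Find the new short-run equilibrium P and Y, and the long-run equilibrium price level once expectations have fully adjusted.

AD shifts right: new AD is Y = 2521 − 8P. With Pᵉ = 209, SRAS is Y = 8P − 679.
Short run: 2521 − 8P = 8P − 679 gives 3200 = 16P, so P = 200 and Y = 2521 − 8·200 = 921.
Y = 921 is below potential 993; expectations adjust and SRAS shifts right until Y = 993.
Long run: on the new AD curve, 993 = 2521 − 8P gives P = 191.

Short run: P = 200, Y = 921. Long run: P = 191.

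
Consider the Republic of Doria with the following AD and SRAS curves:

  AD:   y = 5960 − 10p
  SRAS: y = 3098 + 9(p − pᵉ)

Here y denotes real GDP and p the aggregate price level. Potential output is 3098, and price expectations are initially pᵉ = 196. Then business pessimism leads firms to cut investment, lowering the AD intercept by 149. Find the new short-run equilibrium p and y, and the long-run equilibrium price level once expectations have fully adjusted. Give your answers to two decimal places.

Short run: p = 235.63, y = 3454.68. Long run: p = 271.30.

AD shifts left: new AD is y = 5811 − 10p. With pᵉ = 196, SRAS is y = 1334 + 9p.
Short run: 5811 − 10p = 1334 + 9p gives 4477 = 19p, so p = 235.63 and y = 5811 − 10p = 3454.68.
y = 3454.68 is above potential 3098; expectations adjust and SRAS shifts left until y = 3098.
Long run: on the new AD curve, 3098 = 5811 − 10p gives p = 271.30.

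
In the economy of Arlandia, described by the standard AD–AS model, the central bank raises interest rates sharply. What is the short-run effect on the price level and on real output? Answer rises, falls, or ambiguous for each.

Price level: falls; output: falls

This is a negative demand shock: AD shifts left.
Moving along the upward-sloping SRAS curve, P falls and Y falls.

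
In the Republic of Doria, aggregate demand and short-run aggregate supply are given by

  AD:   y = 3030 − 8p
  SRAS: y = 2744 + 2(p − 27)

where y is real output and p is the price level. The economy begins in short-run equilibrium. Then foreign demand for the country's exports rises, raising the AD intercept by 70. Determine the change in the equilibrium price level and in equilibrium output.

This is a positive demand shock: AD shifts right.
New AD: y = 3100 − 8p.
SRAS can be written y = 2690 + 2p.
Set AD = SRAS: 3100 − 8p = 2690 + 2p, so 410 = 10p and p = 41.
y = 3100 − 8·41 = 2772.
Initially p = 34, y = 2758, so Δp = +7 and Δy = +14.

Δp = +7, Δy = +14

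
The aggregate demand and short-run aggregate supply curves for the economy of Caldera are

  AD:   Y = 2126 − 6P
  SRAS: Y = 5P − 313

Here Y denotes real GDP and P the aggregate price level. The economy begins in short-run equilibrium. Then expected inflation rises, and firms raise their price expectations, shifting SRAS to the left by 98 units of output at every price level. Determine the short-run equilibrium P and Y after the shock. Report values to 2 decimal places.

This is a negative supply shock: SRAS shifts left.
New SRAS: Y = 5P − 411.
Set AD = SRAS: 2126 − 6P = 5P − 411, so 2537 = 11P and P = 230.64.
Substituting into AD, Y = 742.18.

P = 230.64, Y = 742.18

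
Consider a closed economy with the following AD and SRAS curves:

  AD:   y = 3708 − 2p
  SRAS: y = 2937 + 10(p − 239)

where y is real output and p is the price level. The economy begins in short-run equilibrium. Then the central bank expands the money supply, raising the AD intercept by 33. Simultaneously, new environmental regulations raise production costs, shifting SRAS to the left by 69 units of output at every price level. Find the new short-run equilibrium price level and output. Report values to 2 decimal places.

p = 271.92, y = 3197.17

After both shocks: AD is y = 3741 − 2p and SRAS is y = 478 + 10p.
Setting them equal: 3263 = 12p, so p = 271.92.
Substituting into AD, y = 3197.17.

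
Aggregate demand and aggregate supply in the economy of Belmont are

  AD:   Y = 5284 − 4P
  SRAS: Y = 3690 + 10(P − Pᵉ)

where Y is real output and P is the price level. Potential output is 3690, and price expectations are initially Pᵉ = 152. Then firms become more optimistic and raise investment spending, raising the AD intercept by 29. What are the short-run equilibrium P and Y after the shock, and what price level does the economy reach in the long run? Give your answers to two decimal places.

Short run: P = 224.50, Y = 4415.00. Long run: P = 405.75.

AD shifts right: new AD is Y = 5313 − 4P. With Pᵉ = 152, SRAS is Y = 2170 + 10P.
Short run: 5313 − 4P = 2170 + 10P gives 3143 = 14P, so P = 224.50 and Y = 5313 − 4P = 4415.00.
Y = 4415.00 is above potential 3690; expectations adjust and SRAS shifts left until Y = 3690.
Long run: on the new AD curve, 3690 = 5313 − 4P gives P = 405.75.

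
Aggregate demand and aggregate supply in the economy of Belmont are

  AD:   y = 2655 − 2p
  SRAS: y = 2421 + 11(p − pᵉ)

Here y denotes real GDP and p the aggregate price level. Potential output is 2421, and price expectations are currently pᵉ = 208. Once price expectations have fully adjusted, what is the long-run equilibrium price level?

Long-run p = 117

Short run: with pᵉ = 208, SRAS is y = 133 + 11p. Setting AD = SRAS gives 2522 = 13p, so p = 194 and y = 2655 − 2·194 = 2267.
Output 2267 is below potential 2421, so over time expected prices fall and SRAS shifts right until y returns to 2421.
Long run: y = 2421 on the AD curve gives 2421 = 2655 − 2p, so p = 117.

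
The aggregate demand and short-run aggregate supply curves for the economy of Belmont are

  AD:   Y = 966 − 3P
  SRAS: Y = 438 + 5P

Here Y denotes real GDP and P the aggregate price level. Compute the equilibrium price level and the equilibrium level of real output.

Set AD = SRAS: 966 − 3P = 438 + 5P, so 528 = 8P and P = 66.
Then Y = 966 − 3·66 = 768.

P = 66, Y = 768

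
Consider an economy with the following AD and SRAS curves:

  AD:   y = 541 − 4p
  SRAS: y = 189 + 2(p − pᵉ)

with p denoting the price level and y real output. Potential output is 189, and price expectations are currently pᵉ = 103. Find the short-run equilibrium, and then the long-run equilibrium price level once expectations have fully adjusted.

Short run: p = 93, y = 169. Long run: p = 88.

Short run: with pᵉ = 103, SRAS is y = 2p − 17. Setting AD = SRAS gives 558 = 6p, so p = 93 and y = 541 − 4·93 = 169.
Output 169 is below potential 189, so over time expected prices fall and SRAS shifts right until y returns to 189.
Long run: y = 189 on the AD curve gives 189 = 541 − 4p, so p = 88.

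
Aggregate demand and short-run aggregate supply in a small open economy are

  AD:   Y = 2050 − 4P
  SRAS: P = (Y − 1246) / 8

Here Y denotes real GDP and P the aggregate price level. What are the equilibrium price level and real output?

P = 67, Y = 1782

Rearrange SRAS to Y = 1246 + 8P.
Set AD = SRAS: 2050 − 4P = 1246 + 8P, so 804 = 12P and P = 67.
Then Y = 2050 − 4·67 = 1782.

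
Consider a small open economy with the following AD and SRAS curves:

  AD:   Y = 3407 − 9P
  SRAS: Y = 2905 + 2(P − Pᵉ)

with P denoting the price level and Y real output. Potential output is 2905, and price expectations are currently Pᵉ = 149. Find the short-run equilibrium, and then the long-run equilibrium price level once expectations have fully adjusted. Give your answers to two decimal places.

Short run: with Pᵉ = 149, SRAS is Y = 2607 + 2P. Setting AD = SRAS gives 800 = 11P, so P = 72.73 and Y = 3407 − 9P = 2752.45.
Output 2752.45 is below potential 2905, so over time expected prices fall and SRAS shifts right until Y returns to 2905.
Long run: Y = 2905 on the AD curve gives 2905 = 3407 − 9P, so P = 55.78.

Short run: P = 72.73, Y = 2752.45. Long run: P = 55.78.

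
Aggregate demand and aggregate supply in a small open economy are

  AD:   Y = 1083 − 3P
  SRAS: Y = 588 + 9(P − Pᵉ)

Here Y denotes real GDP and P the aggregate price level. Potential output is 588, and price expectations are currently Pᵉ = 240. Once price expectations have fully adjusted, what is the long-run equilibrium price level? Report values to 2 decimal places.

Short run: with Pᵉ = 240, SRAS is Y = 9P − 1572. Setting AD = SRAS gives 2655 = 12P, so P = 221.25 and Y = 1083 − 3P = 419.25.
Output 419.25 is below potential 588, so over time expected prices fall and SRAS shifts right until Y returns to 588.
Long run: Y = 588 on the AD curve gives 588 = 1083 − 3P, so P = 165.00.

Long-run P = 165.00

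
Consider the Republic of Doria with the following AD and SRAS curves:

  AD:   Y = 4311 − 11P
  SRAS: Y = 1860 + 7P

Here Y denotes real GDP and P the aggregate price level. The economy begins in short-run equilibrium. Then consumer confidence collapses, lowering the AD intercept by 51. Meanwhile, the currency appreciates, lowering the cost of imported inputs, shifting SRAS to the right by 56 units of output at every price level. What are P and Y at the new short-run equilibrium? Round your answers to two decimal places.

P = 130.22, Y = 2827.56

After both shocks: AD is Y = 4260 − 11P and SRAS is Y = 1916 + 7P.
Setting them equal: 2344 = 18P, so P = 130.22.
Substituting into AD, Y = 2827.56.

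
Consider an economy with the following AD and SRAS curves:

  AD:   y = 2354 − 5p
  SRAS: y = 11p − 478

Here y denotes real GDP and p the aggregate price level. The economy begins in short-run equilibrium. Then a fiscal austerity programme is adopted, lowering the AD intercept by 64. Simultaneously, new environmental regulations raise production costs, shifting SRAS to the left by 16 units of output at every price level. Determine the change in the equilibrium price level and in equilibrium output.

Δp = -3, Δy = -49

After both shocks: AD is y = 2290 − 5p and SRAS is y = 11p − 494.
Setting them equal: 2784 = 16p, so p = 174.
y = 2290 − 5·174 = 1420.
Initially p = 177, y = 1469, so Δp = -3 and Δy = -49.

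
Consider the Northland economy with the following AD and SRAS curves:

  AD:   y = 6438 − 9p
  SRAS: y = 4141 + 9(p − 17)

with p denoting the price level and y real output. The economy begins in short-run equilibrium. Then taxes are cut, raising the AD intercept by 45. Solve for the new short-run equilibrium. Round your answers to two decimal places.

This is a positive demand shock: AD shifts right.
New AD: y = 6483 − 9p.
SRAS can be written y = 3988 + 9p.
Set AD = SRAS: 6483 − 9p = 3988 + 9p, so 2495 = 18p and p = 138.61.
Substituting into AD, y = 5235.50.

p = 138.61, y = 5235.50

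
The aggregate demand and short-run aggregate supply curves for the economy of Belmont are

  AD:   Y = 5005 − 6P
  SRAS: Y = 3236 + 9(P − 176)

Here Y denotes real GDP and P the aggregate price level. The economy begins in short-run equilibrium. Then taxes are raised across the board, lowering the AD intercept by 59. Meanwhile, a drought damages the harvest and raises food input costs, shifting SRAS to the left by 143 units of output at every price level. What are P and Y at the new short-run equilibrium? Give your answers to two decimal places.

After both shocks: AD is Y = 4946 − 6P and SRAS is Y = 1509 + 9P.
Setting them equal: 3437 = 15P, so P = 229.13.
Substituting into AD, Y = 3571.20.

P = 229.13, Y = 3571.20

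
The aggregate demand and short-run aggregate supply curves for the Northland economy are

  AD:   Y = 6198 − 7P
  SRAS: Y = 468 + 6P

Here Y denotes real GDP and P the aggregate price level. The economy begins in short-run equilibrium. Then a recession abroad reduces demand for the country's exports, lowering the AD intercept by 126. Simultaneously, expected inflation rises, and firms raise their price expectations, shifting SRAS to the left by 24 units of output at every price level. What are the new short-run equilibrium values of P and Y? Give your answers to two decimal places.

P = 432.92, Y = 3041.54

After both shocks: AD is Y = 6072 − 7P and SRAS is Y = 444 + 6P.
Setting them equal: 5628 = 13P, so P = 432.92.
Substituting into AD, Y = 3041.54.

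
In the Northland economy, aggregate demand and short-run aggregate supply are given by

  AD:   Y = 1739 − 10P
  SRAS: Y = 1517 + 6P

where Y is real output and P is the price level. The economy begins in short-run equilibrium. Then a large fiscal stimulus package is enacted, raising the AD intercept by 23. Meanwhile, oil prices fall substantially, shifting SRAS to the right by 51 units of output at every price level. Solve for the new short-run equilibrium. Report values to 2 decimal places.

P = 12.13, Y = 1640.75

After both shocks: AD is Y = 1762 − 10P and SRAS is Y = 1568 + 6P.
Setting them equal: 194 = 16P, so P = 12.13.
Substituting into AD, Y = 1640.75.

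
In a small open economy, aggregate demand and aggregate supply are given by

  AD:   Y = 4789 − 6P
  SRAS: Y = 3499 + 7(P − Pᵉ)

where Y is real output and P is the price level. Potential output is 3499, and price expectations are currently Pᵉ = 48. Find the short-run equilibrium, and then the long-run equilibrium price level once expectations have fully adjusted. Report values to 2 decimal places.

Short run: P = 125.08, Y = 4038.54. Long run: P = 215.00.

Short run: with Pᵉ = 48, SRAS is Y = 3163 + 7P. Setting AD = SRAS gives 1626 = 13P, so P = 125.08 and Y = 4789 − 6P = 4038.54.
Output 4038.54 is above potential 3499, so over time expected prices rise and SRAS shifts left until Y returns to 3499.
Long run: Y = 3499 on the AD curve gives 3499 = 4789 − 6P, so P = 215.00.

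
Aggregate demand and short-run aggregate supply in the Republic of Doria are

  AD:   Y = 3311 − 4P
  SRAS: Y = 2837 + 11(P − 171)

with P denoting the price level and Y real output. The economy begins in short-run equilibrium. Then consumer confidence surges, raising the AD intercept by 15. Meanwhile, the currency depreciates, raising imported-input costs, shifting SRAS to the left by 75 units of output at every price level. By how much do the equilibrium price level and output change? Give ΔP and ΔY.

ΔP = +6, ΔY = -9

After both shocks: AD is Y = 3326 − 4P and SRAS is Y = 881 + 11P.
Setting them equal: 2445 = 15P, so P = 163.
Y = 3326 − 4·163 = 2674.
Initially P = 157, Y = 2683, so ΔP = +6 and ΔY = -9.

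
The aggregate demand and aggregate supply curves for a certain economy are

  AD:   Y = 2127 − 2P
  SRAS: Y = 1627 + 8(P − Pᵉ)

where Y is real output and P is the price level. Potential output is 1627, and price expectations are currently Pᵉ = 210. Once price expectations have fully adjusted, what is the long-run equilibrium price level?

Short run: with Pᵉ = 210, SRAS is Y = 8P − 53. Setting AD = SRAS gives 2180 = 10P, so P = 218 and Y = 2127 − 2·218 = 1691.
Output 1691 is above potential 1627, so over time expected prices rise and SRAS shifts left until Y returns to 1627.
Long run: Y = 1627 on the AD curve gives 1627 = 2127 − 2P, so P = 250.

Long-run P = 250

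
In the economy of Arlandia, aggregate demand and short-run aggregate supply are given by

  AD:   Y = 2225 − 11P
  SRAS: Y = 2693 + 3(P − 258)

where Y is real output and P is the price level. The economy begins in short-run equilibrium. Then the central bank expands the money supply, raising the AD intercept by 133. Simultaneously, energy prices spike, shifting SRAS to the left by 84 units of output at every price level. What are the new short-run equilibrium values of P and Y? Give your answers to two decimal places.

P = 37.36, Y = 1947.07

After both shocks: AD is Y = 2358 − 11P and SRAS is Y = 1835 + 3P.
Setting them equal: 523 = 14P, so P = 37.36.
Substituting into AD, Y = 1947.07.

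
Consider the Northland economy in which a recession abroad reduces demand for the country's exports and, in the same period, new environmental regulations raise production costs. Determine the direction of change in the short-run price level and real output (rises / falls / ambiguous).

The first event is a negative demand shock: AD shifts left, which by itself pushes P down and Y down.
The second is an adverse supply shock: SRAS shifts left, which by itself pushes P up and Y down.
The two shocks push P in opposite directions, so the effect on P is ambiguous. Both shocks push Y down, so Y falls.

Price level: ambiguous; output: falls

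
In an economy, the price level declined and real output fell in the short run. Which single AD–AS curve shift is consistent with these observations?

AD shifted left

P fell and Y fell. An AD shift moves P and Y in the same direction; an SRAS shift moves them in opposite directions.
Here P and Y moved in the same direction, so the AD curve shifted.
Since Y fell, AD shifted left.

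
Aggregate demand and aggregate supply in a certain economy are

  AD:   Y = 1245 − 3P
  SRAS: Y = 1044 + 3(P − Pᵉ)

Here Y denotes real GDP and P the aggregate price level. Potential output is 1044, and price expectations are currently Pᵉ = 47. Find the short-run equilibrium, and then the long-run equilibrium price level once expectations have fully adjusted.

Short run: with Pᵉ = 47, SRAS is Y = 903 + 3P. Setting AD = SRAS gives 342 = 6P, so P = 57 and Y = 1245 − 3·57 = 1074.
Output 1074 is above potential 1044, so over time expected prices rise and SRAS shifts left until Y returns to 1044.
Long run: Y = 1044 on the AD curve gives 1044 = 1245 − 3P, so P = 67.

Short run: P = 57, Y = 1074. Long run: P = 67.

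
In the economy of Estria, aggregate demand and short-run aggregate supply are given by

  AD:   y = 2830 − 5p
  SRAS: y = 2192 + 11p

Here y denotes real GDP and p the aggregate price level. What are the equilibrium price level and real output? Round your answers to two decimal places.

p = 39.88, y = 2630.63

Set AD = SRAS: 2830 − 5p = 2192 + 11p, so 638 = 16p and p = 39.88.
Substituting into AD, y = 2830 − 5p = 2630.63.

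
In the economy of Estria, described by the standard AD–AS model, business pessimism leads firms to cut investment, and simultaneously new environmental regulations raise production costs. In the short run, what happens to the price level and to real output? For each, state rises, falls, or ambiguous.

The first event is a negative demand shock: AD shifts left, which by itself pushes P down and Y down.
The second is an adverse supply shock: SRAS shifts left, which by itself pushes P up and Y down.
The two shocks push P in opposite directions, so the effect on P is ambiguous. Both shocks push Y down, so Y falls.

Price level: ambiguous; output: falls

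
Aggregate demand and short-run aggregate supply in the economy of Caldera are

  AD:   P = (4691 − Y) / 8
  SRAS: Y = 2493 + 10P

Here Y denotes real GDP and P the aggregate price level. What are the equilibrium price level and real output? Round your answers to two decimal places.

P = 122.11, Y = 3714.11

Rearrange AD to Y = 4691 − 8P.
Set AD = SRAS: 4691 − 8P = 2493 + 10P, so 2198 = 18P and P = 122.11.
Substituting into AD, Y = 4691 − 8P = 3714.11.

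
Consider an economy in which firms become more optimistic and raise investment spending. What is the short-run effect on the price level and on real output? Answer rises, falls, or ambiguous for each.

This is a positive demand shock: AD shifts right.
Moving along the upward-sloping SRAS curve, P rises and Y rises.

Price level: rises; output: rises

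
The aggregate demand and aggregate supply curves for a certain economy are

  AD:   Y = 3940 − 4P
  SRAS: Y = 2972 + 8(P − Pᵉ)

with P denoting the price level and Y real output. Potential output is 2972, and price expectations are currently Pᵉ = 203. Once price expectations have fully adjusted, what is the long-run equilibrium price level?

Short run: with Pᵉ = 203, SRAS is Y = 1348 + 8P. Setting AD = SRAS gives 2592 = 12P, so P = 216 and Y = 3940 − 4·216 = 3076.
Output 3076 is above potential 2972, so over time expected prices rise and SRAS shifts left until Y returns to 2972.
Long run: Y = 2972 on the AD curve gives 2972 = 3940 − 4P, so P = 242.

Long-run P = 242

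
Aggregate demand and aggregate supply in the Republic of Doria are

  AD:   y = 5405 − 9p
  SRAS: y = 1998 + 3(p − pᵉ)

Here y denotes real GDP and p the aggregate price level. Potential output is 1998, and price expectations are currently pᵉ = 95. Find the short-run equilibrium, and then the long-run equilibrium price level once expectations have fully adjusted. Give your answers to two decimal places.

Short run: p = 307.67, y = 2636.00. Long run: p = 378.56.

Short run: with pᵉ = 95, SRAS is y = 1713 + 3p. Setting AD = SRAS gives 3692 = 12p, so p = 307.67 and y = 5405 − 9p = 2636.00.
Output 2636.00 is above potential 1998, so over time expected prices rise and SRAS shifts left until y returns to 1998.
Long run: y = 1998 on the AD curve gives 1998 = 5405 − 9p, so p = 378.56.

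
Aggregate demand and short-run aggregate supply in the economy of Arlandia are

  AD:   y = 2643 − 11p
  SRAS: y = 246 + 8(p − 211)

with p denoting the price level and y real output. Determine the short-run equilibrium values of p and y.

Write SRAS as y = 246 + 8p − 1688 = 8p − 1442.
Set AD = SRAS: 2643 − 11p = 8p − 1442, so 4085 = 19p and p = 215.
Then y = 2643 − 11·215 = 278.

p = 215, y = 278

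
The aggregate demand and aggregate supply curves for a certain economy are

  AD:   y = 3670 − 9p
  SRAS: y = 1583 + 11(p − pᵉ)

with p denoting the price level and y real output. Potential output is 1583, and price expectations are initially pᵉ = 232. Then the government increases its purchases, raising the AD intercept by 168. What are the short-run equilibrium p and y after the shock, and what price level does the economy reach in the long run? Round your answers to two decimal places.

AD shifts right: new AD is y = 3838 − 9p. With pᵉ = 232, SRAS is y = 11p − 969.
Short run: 3838 − 9p = 11p − 969 gives 4807 = 20p, so p = 240.35 and y = 3838 − 9p = 1674.85.
y = 1674.85 is above potential 1583; expectations adjust and SRAS shifts left until y = 1583.
Long run: on the new AD curve, 1583 = 3838 − 9p gives p = 250.56.

Short run: p = 240.35, y = 1674.85. Long run: p = 250.56.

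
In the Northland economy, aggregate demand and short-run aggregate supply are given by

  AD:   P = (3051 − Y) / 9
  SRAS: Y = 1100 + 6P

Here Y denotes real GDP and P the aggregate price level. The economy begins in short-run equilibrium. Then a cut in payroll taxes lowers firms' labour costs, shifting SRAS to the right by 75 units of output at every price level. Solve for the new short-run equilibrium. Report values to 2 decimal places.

P = 125.07, Y = 1925.40

This is a positive supply shock: SRAS shifts right.
New SRAS: Y = 1175 + 6P.
Set AD = SRAS: 3051 − 9P = 1175 + 6P, so 1876 = 15P and P = 125.07.
Substituting into AD, Y = 1925.40.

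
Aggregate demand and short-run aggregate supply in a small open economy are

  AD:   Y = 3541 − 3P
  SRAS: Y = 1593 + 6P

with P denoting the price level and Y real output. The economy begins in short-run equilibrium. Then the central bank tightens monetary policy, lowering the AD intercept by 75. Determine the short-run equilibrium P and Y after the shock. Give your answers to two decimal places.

This is a negative demand shock: AD shifts left.
New AD: Y = 3466 − 3P.
Set AD = SRAS: 3466 − 3P = 1593 + 6P, so 1873 = 9P and P = 208.11.
Substituting into AD, Y = 2841.67.

P = 208.11, Y = 2841.67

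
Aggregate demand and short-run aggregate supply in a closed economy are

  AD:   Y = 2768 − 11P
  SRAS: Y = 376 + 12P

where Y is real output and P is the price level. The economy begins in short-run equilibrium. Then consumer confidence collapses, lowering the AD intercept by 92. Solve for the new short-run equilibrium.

P = 100, Y = 1576

This is a negative demand shock: AD shifts left.
New AD: Y = 2676 − 11P.
Set AD = SRAS: 2676 − 11P = 376 + 12P, so 2300 = 23P and P = 100.
Y = 2676 − 11·100 = 1576.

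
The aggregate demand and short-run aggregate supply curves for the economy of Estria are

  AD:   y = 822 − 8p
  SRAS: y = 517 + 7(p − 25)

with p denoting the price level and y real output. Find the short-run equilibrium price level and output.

Write SRAS as y = 517 + 7p − 175 = 342 + 7p.
Set AD = SRAS: 822 − 8p = 342 + 7p, so 480 = 15p and p = 32.
Then y = 822 − 8·32 = 566.

p = 32, y = 566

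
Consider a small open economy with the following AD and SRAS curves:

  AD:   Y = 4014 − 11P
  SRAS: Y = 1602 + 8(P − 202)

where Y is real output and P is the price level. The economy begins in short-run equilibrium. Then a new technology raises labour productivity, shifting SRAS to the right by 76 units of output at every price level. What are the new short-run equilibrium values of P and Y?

P = 208, Y = 1726

This is a positive supply shock: SRAS shifts right.
New SRAS: Y = 62 + 8P.
Set AD = SRAS: 4014 − 11P = 62 + 8P, so 3952 = 19P and P = 208.
Y = 4014 − 11·208 = 1726.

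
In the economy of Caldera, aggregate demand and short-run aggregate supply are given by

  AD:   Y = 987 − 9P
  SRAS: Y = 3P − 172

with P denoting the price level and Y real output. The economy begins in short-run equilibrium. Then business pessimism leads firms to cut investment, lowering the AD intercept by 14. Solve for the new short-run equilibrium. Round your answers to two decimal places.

P = 95.42, Y = 114.25

This is a negative demand shock: AD shifts left.
New AD: Y = 973 − 9P.
Set AD = SRAS: 973 − 9P = 3P − 172, so 1145 = 12P and P = 95.42.
Substituting into AD, Y = 114.25.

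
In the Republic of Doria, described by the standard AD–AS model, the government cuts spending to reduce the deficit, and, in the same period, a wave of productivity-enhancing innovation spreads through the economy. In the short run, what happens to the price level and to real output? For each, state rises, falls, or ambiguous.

The first event is a negative demand shock: AD shifts left, which by itself pushes P down and Y down.
The second is a favourable supply shock: SRAS shifts right, which by itself pushes P down and Y up.
Both shocks push P down, so P falls. The two shocks push Y in opposite directions, so the effect on Y is ambiguous.

Price level: falls; output: ambiguous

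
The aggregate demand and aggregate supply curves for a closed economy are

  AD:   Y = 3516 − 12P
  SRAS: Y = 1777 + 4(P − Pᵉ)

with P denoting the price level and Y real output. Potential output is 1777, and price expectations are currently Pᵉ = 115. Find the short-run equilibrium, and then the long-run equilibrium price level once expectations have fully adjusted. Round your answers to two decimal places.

Short run: P = 137.44, Y = 1866.75. Long run: P = 144.92.

Short run: with Pᵉ = 115, SRAS is Y = 1317 + 4P. Setting AD = SRAS gives 2199 = 16P, so P = 137.44 and Y = 3516 − 12P = 1866.75.
Output 1866.75 is above potential 1777, so over time expected prices rise and SRAS shifts left until Y returns to 1777.
Long run: Y = 1777 on the AD curve gives 1777 = 3516 − 12P, so P = 144.92.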